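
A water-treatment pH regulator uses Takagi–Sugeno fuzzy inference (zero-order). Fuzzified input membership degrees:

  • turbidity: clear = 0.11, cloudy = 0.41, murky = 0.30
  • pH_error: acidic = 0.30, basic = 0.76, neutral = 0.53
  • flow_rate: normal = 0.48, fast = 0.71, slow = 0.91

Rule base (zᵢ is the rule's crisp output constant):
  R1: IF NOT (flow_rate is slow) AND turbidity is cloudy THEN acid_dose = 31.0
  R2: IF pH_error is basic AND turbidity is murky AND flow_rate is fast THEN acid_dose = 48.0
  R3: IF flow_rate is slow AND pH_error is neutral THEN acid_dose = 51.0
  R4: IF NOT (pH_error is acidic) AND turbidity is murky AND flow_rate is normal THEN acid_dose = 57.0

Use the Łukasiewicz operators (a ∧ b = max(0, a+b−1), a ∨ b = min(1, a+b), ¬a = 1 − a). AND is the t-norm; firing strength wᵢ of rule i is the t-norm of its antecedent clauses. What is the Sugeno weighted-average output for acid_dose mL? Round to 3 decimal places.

R1 (z=31.0): ¬slow=1−0.91=0.09, cloudy=0.41; AND[max(0, a+b−1)] → w = 0.00
R2 (z=48.0): basic=0.76, murky=0.30, fast=0.71; AND[max(0, a+b−1)] → w = 0.00
R3 (z=51.0): slow=0.91, neutral=0.53; AND[max(0, a+b−1)] → w = 0.44
R4 (z=57.0): ¬acidic=1−0.30=0.70, murky=0.30, normal=0.48; AND[max(0, a+b−1)] → w = 0.00
Weighted average = (0.00·31.0 + 0.00·48.0 + 0.44·51.0 + 0.00·57.0) / (0.00 + 0.00 + 0.44 + 0.00)
  = 22.4400 / 0.4400 = 51.000

51.000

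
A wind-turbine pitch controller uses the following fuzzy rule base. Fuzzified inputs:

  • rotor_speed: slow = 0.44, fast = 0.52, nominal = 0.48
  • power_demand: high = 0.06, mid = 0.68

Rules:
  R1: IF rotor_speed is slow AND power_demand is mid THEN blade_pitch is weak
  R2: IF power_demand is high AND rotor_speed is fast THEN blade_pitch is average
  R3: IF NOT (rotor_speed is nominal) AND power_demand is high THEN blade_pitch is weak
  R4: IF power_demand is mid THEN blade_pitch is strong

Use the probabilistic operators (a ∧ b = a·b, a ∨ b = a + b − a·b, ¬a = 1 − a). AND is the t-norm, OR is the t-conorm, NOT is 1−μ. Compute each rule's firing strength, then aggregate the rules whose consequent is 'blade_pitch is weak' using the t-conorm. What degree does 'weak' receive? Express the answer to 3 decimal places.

R1: slow=0.44, mid=0.68; AND[a·b] → w = 0.2992
R2: high=0.06, fast=0.52; AND[a·b] → w = 0.0312
R3: ¬nominal=1−0.48=0.52, high=0.06; AND[a·b] → w = 0.0312
R4: mid=0.68 → w = 0.6800
Rules with consequent 'weak': {R1, R3} → strengths 0.2992, 0.0312
Aggregate via t-conorm [a + b − a·b]: 0.3211

0.321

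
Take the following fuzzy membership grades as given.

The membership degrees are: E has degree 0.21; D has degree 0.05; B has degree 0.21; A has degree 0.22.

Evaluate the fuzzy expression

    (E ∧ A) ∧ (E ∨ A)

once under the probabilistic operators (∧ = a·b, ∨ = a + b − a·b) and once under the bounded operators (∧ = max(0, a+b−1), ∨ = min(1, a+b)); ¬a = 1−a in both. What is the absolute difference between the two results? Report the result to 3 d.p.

0.018

Under probabilistic:
  E ∧ A = a·b on (0.2100, 0.2200) = 0.0462
  E ∨ A = a + b − a·b on (0.2100, 0.2200) = 0.3838
  (E ∧ A) ∧ (E ∨ A) = a·b on (0.0462, 0.3838) = 0.0177
  → value = 0.0177
Under bounded:
  E ∧ A = max(0, a+b−1) on (0.21, 0.22) = 0.00
  E ∨ A = min(1, a+b) on (0.21, 0.22) = 0.43
  (E ∧ A) ∧ (E ∨ A) = max(0, a+b−1) on (0.00, 0.43) = 0.00
  → value = 0.0000
|0.0177 − 0.0000| = 0.018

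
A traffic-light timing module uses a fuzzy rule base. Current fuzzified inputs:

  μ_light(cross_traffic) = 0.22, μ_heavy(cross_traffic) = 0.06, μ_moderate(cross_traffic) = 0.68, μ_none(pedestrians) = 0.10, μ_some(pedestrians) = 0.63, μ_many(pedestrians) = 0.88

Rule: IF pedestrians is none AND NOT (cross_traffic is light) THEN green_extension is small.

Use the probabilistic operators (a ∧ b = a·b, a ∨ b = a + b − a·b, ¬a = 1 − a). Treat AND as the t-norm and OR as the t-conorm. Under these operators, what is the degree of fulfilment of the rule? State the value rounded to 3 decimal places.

0.078

firing strength: none=0.10, ¬light=1−0.22=0.78; AND[a·b] → w = 0.0780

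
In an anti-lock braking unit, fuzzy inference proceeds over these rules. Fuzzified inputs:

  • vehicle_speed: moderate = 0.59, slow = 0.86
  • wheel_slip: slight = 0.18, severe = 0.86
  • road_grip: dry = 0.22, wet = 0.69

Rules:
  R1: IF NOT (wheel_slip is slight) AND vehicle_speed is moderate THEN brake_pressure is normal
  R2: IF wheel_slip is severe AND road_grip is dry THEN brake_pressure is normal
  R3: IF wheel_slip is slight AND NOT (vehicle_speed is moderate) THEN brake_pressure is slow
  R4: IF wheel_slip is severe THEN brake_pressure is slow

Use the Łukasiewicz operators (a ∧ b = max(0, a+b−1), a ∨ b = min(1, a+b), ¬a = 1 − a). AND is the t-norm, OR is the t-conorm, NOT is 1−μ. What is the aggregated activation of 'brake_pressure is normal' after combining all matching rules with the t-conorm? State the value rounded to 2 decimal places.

R1: ¬slight=1−0.18=0.82, moderate=0.59; AND[max(0, a+b−1)] → w = 0.41
R2: severe=0.86, dry=0.22; AND[max(0, a+b−1)] → w = 0.08
R3: slight=0.18, ¬moderate=1−0.59=0.41; AND[max(0, a+b−1)] → w = 0.00
R4: severe=0.86 → w = 0.86
Rules with consequent 'normal': {R1, R2} → strengths 0.41, 0.08
Aggregate via t-conorm [min(1, a+b)]: 0.49

0.49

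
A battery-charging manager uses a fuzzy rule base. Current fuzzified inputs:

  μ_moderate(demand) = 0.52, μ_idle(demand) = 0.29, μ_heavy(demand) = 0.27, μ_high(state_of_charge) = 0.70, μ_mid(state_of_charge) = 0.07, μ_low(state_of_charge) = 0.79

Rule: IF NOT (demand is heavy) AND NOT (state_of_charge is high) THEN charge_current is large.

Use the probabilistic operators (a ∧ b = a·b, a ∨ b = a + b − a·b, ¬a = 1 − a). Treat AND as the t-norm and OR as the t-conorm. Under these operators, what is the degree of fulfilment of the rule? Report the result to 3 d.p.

0.219

firing strength: ¬heavy=1−0.27=0.73, ¬high=1−0.70=0.30; AND[a·b] → w = 0.2190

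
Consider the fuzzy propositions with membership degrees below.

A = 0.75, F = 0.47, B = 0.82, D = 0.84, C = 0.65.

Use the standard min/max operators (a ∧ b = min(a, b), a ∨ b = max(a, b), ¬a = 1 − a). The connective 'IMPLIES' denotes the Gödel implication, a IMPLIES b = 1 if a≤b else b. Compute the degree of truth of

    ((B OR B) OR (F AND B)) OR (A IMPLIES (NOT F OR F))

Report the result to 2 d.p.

0.82

B OR B = max(a, b) on (0.82, 0.82) = 0.82
F AND B = min(a, b) on (0.47, 0.82) = 0.47
(B OR B) OR (F AND B) = max(a, b) on (0.82, 0.47) = 0.82
NOT F = 1 − 0.47 = 0.53
NOT F OR F = max(a, b) on (0.53, 0.47) = 0.53
A IMPLIES (NOT F OR F)  [Gödel: 1 if a≤b else b] with a=0.75, b=0.53 → 0.53
((B OR B) OR (F AND B)) OR (A IMPLIES (NOT F OR F)) = max(a, b) on (0.82, 0.53) = 0.82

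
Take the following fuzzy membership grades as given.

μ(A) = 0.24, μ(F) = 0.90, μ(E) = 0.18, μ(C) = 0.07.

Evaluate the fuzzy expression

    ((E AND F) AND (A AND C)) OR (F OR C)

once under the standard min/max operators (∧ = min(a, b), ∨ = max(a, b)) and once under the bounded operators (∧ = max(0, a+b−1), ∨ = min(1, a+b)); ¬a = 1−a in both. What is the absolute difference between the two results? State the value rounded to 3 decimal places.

0.070

Under standard min/max:
  E AND F = min(a, b) on (0.18, 0.90) = 0.18
  A AND C = min(a, b) on (0.24, 0.07) = 0.07
  (E AND F) AND (A AND C) = min(a, b) on (0.18, 0.07) = 0.07
  F OR C = max(a, b) on (0.90, 0.07) = 0.90
  ((E AND F) AND (A AND C)) OR (F OR C) = max(a, b) on (0.07, 0.90) = 0.90
  → value = 0.9000
Under bounded:
  E AND F = max(0, a+b−1) on (0.18, 0.90) = 0.08
  A AND C = max(0, a+b−1) on (0.24, 0.07) = 0.00
  (E AND F) AND (A AND C) = max(0, a+b−1) on (0.08, 0.00) = 0.00
  F OR C = min(1, a+b) on (0.90, 0.07) = 0.97
  ((E AND F) AND (A AND C)) OR (F OR C) = min(1, a+b) on (0.00, 0.97) = 0.97
  → value = 0.9700
|0.9000 − 0.9700| = 0.070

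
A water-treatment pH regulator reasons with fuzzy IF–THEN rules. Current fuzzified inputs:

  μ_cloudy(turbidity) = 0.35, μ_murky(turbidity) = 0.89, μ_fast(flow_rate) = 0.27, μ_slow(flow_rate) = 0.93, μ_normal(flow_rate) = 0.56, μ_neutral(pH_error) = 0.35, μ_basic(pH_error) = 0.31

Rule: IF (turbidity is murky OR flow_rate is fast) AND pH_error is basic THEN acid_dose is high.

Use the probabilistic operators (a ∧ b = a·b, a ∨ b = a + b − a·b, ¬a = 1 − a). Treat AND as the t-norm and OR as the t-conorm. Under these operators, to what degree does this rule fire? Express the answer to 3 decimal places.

0.285

firing strength: (murky=0.89 OR fast=0.27) = 0.9197; AND[a·b] with basic=0.31 → w = 0.2851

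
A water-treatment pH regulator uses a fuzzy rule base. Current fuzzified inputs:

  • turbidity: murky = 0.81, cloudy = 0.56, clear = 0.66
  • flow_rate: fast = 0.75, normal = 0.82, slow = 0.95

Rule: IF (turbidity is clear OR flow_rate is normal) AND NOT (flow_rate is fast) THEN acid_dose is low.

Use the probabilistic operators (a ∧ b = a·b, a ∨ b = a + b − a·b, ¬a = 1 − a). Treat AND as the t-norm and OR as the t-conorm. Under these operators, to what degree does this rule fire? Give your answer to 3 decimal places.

0.235

firing strength: (clear=0.66 OR normal=0.82) = 0.9388; AND[a·b] with ¬fast=1−0.75=0.25 → w = 0.2347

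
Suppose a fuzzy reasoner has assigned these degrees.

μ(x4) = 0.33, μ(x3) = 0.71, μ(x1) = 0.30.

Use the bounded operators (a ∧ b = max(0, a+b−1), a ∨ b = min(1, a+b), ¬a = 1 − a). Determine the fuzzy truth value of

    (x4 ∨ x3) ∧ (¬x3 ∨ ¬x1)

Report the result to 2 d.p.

x4 ∨ x3 = min(1, a+b) on (0.33, 0.71) = 1.00
¬x3 = 1 − 0.71 = 0.29
¬x1 = 1 − 0.30 = 0.70
¬x3 ∨ ¬x1 = min(1, a+b) on (0.29, 0.70) = 0.99
(x4 ∨ x3) ∧ (¬x3 ∨ ¬x1) = max(0, a+b−1) on (1.00, 0.99) = 0.99

0.99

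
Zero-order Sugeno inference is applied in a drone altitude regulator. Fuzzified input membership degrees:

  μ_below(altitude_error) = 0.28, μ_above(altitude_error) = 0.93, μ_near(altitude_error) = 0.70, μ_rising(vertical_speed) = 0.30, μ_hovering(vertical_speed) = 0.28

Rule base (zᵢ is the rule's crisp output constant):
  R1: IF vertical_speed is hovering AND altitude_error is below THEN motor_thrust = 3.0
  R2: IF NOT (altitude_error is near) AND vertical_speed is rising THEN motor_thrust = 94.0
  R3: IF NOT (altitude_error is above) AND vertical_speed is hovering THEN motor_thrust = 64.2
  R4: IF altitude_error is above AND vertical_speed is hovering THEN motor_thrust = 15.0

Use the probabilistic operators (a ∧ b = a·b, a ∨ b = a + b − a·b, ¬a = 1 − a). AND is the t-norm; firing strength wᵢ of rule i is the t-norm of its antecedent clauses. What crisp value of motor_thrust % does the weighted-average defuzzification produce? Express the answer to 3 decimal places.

30.909

R1 (z=3.0): hovering=0.28, below=0.28; AND[a·b] → w = 0.0784
R2 (z=94.0): ¬near=1−0.70=0.30, rising=0.30; AND[a·b] → w = 0.0900
R3 (z=64.2): ¬above=1−0.93=0.07, hovering=0.28; AND[a·b] → w = 0.0196
R4 (z=15.0): above=0.93, hovering=0.28; AND[a·b] → w = 0.2604
Weighted average = (0.0784·3.0 + 0.0900·94.0 + 0.0196·64.2 + 0.2604·15.0) / (0.0784 + 0.0900 + 0.0196 + 0.2604)
  = 13.8595 / 0.4484 = 30.909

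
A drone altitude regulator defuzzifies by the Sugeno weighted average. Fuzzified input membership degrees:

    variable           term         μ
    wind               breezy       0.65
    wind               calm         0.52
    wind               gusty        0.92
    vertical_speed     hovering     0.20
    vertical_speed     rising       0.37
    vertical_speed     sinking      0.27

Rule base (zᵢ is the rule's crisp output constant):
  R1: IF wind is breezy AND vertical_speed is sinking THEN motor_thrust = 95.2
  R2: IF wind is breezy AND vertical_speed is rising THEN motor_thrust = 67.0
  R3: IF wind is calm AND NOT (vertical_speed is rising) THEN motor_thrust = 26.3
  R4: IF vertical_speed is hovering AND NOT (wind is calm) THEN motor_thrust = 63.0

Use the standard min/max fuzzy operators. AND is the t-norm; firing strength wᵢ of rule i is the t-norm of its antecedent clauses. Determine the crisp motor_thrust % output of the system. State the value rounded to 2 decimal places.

56.45

R1 (z=95.2): breezy=0.65, sinking=0.27; AND[min(a, b)] → w = 0.27
R2 (z=67.0): breezy=0.65, rising=0.37; AND[min(a, b)] → w = 0.37
R3 (z=26.3): calm=0.52, ¬rising=1−0.37=0.63; AND[min(a, b)] → w = 0.52
R4 (z=63.0): hovering=0.20, ¬calm=1−0.52=0.48; AND[min(a, b)] → w = 0.20
Weighted average = (0.27·95.2 + 0.37·67.0 + 0.52·26.3 + 0.20·63.0) / (0.27 + 0.37 + 0.52 + 0.20)
  = 76.7700 / 1.3600 = 56.45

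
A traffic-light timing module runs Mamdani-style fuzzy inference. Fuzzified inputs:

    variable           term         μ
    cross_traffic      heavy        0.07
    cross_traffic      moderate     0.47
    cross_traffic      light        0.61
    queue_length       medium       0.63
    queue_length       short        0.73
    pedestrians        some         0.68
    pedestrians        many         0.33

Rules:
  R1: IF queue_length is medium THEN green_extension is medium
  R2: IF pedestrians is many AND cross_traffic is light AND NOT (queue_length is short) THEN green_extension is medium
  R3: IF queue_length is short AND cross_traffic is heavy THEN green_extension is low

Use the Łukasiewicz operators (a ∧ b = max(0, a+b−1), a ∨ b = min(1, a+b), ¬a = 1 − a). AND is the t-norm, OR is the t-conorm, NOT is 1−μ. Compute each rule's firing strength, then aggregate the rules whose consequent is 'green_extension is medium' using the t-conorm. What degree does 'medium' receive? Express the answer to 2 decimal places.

R1: medium=0.63 → w = 0.63
R2: many=0.33, light=0.61, ¬short=1−0.73=0.27; AND[max(0, a+b−1)] → w = 0.00
R3: short=0.73, heavy=0.07; AND[max(0, a+b−1)] → w = 0.00
Rules with consequent 'medium': {R1, R2} → strengths 0.63, 0.00
Aggregate via t-conorm [min(1, a+b)]: 0.63

0.63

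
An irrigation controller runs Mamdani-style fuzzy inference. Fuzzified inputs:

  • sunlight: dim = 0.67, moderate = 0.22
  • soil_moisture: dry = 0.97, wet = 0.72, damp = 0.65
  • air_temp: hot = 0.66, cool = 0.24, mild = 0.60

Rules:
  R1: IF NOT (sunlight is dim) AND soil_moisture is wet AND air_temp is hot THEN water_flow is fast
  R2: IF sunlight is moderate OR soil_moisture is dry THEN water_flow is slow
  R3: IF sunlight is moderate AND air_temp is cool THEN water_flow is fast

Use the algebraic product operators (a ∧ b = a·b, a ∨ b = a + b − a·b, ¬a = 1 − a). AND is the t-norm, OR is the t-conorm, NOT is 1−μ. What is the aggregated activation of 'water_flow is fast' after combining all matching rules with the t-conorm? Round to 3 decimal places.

R1: ¬dim=1−0.67=0.33, wet=0.72, hot=0.66; AND[a·b] → w = 0.1568
R2: moderate=0.22, dry=0.97; OR[a + b − a·b] → w = 0.9766
R3: moderate=0.22, cool=0.24; AND[a·b] → w = 0.0528
Rules with consequent 'fast': {R1, R3} → strengths 0.1568, 0.0528
Aggregate via t-conorm [a + b − a·b]: 0.2013

0.201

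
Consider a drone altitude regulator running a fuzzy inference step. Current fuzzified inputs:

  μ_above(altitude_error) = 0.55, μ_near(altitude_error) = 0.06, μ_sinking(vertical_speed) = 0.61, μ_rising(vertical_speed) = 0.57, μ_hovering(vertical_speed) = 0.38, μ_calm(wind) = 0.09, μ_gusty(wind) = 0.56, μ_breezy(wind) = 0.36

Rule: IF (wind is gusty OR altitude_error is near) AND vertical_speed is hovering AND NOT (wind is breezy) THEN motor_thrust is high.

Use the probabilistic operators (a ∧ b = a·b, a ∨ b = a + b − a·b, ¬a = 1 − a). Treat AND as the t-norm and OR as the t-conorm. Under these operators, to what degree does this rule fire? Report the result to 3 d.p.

0.143

firing strength: (gusty=0.56 OR near=0.06) = 0.5864; AND[a·b] with hovering=0.38, ¬breezy=1−0.36=0.64 → w = 0.1426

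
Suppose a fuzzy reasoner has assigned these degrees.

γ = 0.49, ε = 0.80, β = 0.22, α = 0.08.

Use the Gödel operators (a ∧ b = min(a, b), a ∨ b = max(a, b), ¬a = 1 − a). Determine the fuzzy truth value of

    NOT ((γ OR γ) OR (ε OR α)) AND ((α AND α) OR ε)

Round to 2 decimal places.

γ OR γ = max(a, b) on (0.49, 0.49) = 0.49
ε OR α = max(a, b) on (0.80, 0.08) = 0.80
(γ OR γ) OR (ε OR α) = max(a, b) on (0.49, 0.80) = 0.80
NOT ((γ OR γ) OR (ε OR α)) = 1 − 0.80 = 0.20
α AND α = min(a, b) on (0.08, 0.08) = 0.08
(α AND α) OR ε = max(a, b) on (0.08, 0.80) = 0.80
NOT ((γ OR γ) OR (ε OR α)) AND ((α AND α) OR ε) = min(a, b) on (0.20, 0.80) = 0.20

0.20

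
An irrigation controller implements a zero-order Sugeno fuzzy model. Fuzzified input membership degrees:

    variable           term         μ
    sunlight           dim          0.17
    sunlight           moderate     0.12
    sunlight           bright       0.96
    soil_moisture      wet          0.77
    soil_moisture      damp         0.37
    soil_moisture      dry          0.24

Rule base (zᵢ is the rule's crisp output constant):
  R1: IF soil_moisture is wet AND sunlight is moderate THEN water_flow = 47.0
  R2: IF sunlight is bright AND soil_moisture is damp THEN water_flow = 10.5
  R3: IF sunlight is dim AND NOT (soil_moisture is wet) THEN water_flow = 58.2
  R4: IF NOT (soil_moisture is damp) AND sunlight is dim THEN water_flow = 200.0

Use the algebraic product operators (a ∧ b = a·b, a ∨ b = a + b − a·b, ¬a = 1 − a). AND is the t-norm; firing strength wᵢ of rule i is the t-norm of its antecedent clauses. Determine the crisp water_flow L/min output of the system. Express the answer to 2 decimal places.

R1 (z=47.0): wet=0.77, moderate=0.12; AND[a·b] → w = 0.0924
R2 (z=10.5): bright=0.96, damp=0.37; AND[a·b] → w = 0.3552
R3 (z=58.2): dim=0.17, ¬wet=1−0.77=0.23; AND[a·b] → w = 0.0391
R4 (z=200.0): ¬damp=1−0.37=0.63, dim=0.17; AND[a·b] → w = 0.1071
Weighted average = (0.0924·47.0 + 0.3552·10.5 + 0.0391·58.2 + 0.1071·200.0) / (0.0924 + 0.3552 + 0.0391 + 0.1071)
  = 31.7680 / 0.5938 = 53.50

53.50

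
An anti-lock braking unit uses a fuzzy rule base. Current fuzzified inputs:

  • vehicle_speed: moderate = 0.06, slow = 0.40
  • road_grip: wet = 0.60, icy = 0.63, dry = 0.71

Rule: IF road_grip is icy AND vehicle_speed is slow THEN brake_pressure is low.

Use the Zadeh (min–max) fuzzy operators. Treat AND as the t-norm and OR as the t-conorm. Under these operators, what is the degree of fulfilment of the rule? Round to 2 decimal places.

0.40

firing strength: icy=0.63, slow=0.40; AND[min(a, b)] → w = 0.40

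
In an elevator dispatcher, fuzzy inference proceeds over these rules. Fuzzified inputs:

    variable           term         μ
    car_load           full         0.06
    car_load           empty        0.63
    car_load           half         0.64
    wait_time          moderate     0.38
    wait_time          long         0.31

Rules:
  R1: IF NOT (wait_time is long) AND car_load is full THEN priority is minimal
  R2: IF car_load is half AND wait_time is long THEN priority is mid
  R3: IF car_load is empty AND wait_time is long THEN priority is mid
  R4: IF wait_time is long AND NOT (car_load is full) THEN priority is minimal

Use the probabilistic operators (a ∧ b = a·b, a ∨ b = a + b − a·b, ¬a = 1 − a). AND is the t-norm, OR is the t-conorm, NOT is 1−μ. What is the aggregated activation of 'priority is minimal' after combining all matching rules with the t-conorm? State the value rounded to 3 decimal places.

R1: ¬long=1−0.31=0.69, full=0.06; AND[a·b] → w = 0.0414
R2: half=0.64, long=0.31; AND[a·b] → w = 0.1984
R3: empty=0.63, long=0.31; AND[a·b] → w = 0.1953
R4: long=0.31, ¬full=1−0.06=0.94; AND[a·b] → w = 0.2914
Rules with consequent 'minimal': {R1, R4} → strengths 0.0414, 0.2914
Aggregate via t-conorm [a + b − a·b]: 0.3207

0.321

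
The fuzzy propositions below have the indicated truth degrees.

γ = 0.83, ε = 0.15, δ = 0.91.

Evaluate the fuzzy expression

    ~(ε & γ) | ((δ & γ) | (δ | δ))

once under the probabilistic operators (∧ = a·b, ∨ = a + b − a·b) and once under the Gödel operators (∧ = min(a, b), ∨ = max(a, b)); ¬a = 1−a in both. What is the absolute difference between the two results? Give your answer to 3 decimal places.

0.090

Under probabilistic:
  ε & γ = a·b on (0.1500, 0.8300) = 0.1245
  ~(ε & γ) = 1 − 0.1245 = 0.8755
  δ & γ = a·b on (0.9100, 0.8300) = 0.7553
  δ | δ = a + b − a·b on (0.9100, 0.9100) = 0.9919
  (δ & γ) | (δ | δ) = a + b − a·b on (0.7553, 0.9919) = 0.9980
  ~(ε & γ) | ((δ & γ) | (δ | δ)) = a + b − a·b on (0.8755, 0.9980) = 0.9998
  → value = 0.9998
Under Gödel:
  ε & γ = min(a, b) on (0.15, 0.83) = 0.15
  ~(ε & γ) = 1 − 0.15 = 0.85
  δ & γ = min(a, b) on (0.91, 0.83) = 0.83
  δ | δ = max(a, b) on (0.91, 0.91) = 0.91
  (δ & γ) | (δ | δ) = max(a, b) on (0.83, 0.91) = 0.91
  ~(ε & γ) | ((δ & γ) | (δ | δ)) = max(a, b) on (0.85, 0.91) = 0.91
  → value = 0.9100
|0.9998 − 0.9100| = 0.090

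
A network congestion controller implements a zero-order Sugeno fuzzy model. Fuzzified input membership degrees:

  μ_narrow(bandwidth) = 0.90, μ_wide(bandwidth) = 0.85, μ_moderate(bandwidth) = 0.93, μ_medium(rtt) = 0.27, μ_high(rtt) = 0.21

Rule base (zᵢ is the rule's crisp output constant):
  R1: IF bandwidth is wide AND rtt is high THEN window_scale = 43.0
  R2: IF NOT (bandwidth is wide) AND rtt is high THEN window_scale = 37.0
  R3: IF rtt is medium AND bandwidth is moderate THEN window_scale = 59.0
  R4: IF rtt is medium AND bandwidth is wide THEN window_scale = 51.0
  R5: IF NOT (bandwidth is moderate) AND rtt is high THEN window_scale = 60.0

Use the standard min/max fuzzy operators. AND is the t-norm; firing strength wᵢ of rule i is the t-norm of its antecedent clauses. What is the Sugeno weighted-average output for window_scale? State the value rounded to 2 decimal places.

49.98

R1 (z=43.0): wide=0.85, high=0.21; AND[min(a, b)] → w = 0.21
R2 (z=37.0): ¬wide=1−0.85=0.15, high=0.21; AND[min(a, b)] → w = 0.15
R3 (z=59.0): medium=0.27, moderate=0.93; AND[min(a, b)] → w = 0.27
R4 (z=51.0): medium=0.27, wide=0.85; AND[min(a, b)] → w = 0.27
R5 (z=60.0): ¬moderate=1−0.93=0.07, high=0.21; AND[min(a, b)] → w = 0.07
Weighted average = (0.21·43.0 + 0.15·37.0 + 0.27·59.0 + 0.27·51.0 + 0.07·60.0) / (0.21 + 0.15 + 0.27 + 0.27 + 0.07)
  = 48.4800 / 0.9700 = 49.98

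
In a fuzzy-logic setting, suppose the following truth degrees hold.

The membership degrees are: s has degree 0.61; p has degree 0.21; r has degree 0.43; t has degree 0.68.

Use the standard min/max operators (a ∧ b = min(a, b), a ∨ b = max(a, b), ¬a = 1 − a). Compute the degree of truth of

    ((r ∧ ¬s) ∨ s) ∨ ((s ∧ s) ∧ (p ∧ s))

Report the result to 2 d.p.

0.61

¬s = 1 − 0.61 = 0.39
r ∧ ¬s = min(a, b) on (0.43, 0.39) = 0.39
(r ∧ ¬s) ∨ s = max(a, b) on (0.39, 0.61) = 0.61
s ∧ s = min(a, b) on (0.61, 0.61) = 0.61
p ∧ s = min(a, b) on (0.21, 0.61) = 0.21
(s ∧ s) ∧ (p ∧ s) = min(a, b) on (0.61, 0.21) = 0.21
((r ∧ ¬s) ∨ s) ∨ ((s ∧ s) ∧ (p ∧ s)) = max(a, b) on (0.61, 0.21) = 0.61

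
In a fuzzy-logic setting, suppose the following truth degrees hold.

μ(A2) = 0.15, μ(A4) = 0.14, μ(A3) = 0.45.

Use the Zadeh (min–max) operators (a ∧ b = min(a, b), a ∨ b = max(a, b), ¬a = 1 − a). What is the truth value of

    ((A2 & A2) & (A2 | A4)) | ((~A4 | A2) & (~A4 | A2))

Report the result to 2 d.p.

A2 & A2 = min(a, b) on (0.15, 0.15) = 0.15
A2 | A4 = max(a, b) on (0.15, 0.14) = 0.15
(A2 & A2) & (A2 | A4) = min(a, b) on (0.15, 0.15) = 0.15
~A4 = 1 − 0.14 = 0.86
~A4 | A2 = max(a, b) on (0.86, 0.15) = 0.86
~A4 = 1 − 0.14 = 0.86
~A4 | A2 = max(a, b) on (0.86, 0.15) = 0.86
(~A4 | A2) & (~A4 | A2) = min(a, b) on (0.86, 0.86) = 0.86
((A2 & A2) & (A2 | A4)) | ((~A4 | A2) & (~A4 | A2)) = max(a, b) on (0.15, 0.86) = 0.86

0.86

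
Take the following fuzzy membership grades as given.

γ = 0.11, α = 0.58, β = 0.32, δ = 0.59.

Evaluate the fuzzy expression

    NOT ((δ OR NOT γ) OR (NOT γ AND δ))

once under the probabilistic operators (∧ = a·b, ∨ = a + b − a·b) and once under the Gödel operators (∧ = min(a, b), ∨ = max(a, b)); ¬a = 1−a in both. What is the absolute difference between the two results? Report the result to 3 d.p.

0.089

Under probabilistic:
  NOT γ = 1 − 0.1100 = 0.8900
  δ OR NOT γ = a + b − a·b on (0.5900, 0.8900) = 0.9549
  NOT γ = 1 − 0.1100 = 0.8900
  NOT γ AND δ = a·b on (0.8900, 0.5900) = 0.5251
  (δ OR NOT γ) OR (NOT γ AND δ) = a + b − a·b on (0.9549, 0.5251) = 0.9786
  NOT ((δ OR NOT γ) OR (NOT γ AND δ)) = 1 − 0.9786 = 0.0214
  → value = 0.0214
Under Gödel:
  NOT γ = 1 − 0.11 = 0.89
  δ OR NOT γ = max(a, b) on (0.59, 0.89) = 0.89
  NOT γ = 1 − 0.11 = 0.89
  NOT γ AND δ = min(a, b) on (0.89, 0.59) = 0.59
  (δ OR NOT γ) OR (NOT γ AND δ) = max(a, b) on (0.89, 0.59) = 0.89
  NOT ((δ OR NOT γ) OR (NOT γ AND δ)) = 1 − 0.89 = 0.11
  → value = 0.1100
|0.0214 − 0.1100| = 0.089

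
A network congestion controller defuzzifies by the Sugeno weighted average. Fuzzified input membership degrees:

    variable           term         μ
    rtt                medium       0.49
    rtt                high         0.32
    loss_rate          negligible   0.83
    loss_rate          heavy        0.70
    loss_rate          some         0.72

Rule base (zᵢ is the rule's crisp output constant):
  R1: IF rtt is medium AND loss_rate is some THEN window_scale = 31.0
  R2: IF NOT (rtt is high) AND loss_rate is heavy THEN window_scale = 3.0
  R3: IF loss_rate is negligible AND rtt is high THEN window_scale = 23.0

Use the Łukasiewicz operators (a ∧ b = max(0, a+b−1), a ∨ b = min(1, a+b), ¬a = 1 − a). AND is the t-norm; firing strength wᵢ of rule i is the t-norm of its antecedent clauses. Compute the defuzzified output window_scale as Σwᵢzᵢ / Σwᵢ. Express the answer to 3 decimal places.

15.000

R1 (z=31.0): medium=0.49, some=0.72; AND[max(0, a+b−1)] → w = 0.21
R2 (z=3.0): ¬high=1−0.32=0.68, heavy=0.70; AND[max(0, a+b−1)] → w = 0.38
R3 (z=23.0): negligible=0.83, high=0.32; AND[max(0, a+b−1)] → w = 0.15
Weighted average = (0.21·31.0 + 0.38·3.0 + 0.15·23.0) / (0.21 + 0.38 + 0.15)
  = 11.1000 / 0.7400 = 15.000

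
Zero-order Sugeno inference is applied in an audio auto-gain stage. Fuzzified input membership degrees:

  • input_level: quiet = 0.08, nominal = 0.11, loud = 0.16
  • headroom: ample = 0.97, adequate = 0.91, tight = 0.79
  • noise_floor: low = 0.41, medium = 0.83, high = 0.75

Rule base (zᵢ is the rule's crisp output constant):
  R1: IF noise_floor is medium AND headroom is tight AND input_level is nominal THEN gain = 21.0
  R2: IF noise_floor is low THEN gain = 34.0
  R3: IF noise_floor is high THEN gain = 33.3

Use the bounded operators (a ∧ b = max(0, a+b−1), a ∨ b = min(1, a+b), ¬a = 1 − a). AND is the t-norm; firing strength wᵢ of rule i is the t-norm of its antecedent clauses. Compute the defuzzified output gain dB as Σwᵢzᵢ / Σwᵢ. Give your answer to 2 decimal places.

R1 (z=21.0): medium=0.83, tight=0.79, nominal=0.11; AND[max(0, a+b−1)] → w = 0.00
R2 (z=34.0): low=0.41 → w = 0.41
R3 (z=33.3): high=0.75 → w = 0.75
Weighted average = (0.00·21.0 + 0.41·34.0 + 0.75·33.3) / (0.00 + 0.41 + 0.75)
  = 38.9150 / 1.1600 = 33.55

33.55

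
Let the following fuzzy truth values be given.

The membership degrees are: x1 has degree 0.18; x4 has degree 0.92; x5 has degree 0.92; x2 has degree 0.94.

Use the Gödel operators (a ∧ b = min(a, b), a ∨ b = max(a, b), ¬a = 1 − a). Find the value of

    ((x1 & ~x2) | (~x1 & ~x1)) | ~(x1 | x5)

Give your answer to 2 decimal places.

~x2 = 1 − 0.94 = 0.06
x1 & ~x2 = min(a, b) on (0.18, 0.06) = 0.06
~x1 = 1 − 0.18 = 0.82
~x1 = 1 − 0.18 = 0.82
~x1 & ~x1 = min(a, b) on (0.82, 0.82) = 0.82
(x1 & ~x2) | (~x1 & ~x1) = max(a, b) on (0.06, 0.82) = 0.82
x1 | x5 = max(a, b) on (0.18, 0.92) = 0.92
~(x1 | x5) = 1 − 0.92 = 0.08
((x1 & ~x2) | (~x1 & ~x1)) | ~(x1 | x5) = max(a, b) on (0.82, 0.08) = 0.82

0.82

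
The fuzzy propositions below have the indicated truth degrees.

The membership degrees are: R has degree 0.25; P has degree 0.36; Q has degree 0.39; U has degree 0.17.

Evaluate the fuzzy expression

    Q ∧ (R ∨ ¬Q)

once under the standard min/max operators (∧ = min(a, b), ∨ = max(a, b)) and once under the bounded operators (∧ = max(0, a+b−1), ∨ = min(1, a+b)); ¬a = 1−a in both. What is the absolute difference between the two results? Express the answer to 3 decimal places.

0.140

Under standard min/max:
  ¬Q = 1 − 0.39 = 0.61
  R ∨ ¬Q = max(a, b) on (0.25, 0.61) = 0.61
  Q ∧ (R ∨ ¬Q) = min(a, b) on (0.39, 0.61) = 0.39
  → value = 0.3900
Under bounded:
  ¬Q = 1 − 0.39 = 0.61
  R ∨ ¬Q = min(1, a+b) on (0.25, 0.61) = 0.86
  Q ∧ (R ∨ ¬Q) = max(0, a+b−1) on (0.39, 0.86) = 0.25
  → value = 0.2500
|0.3900 − 0.2500| = 0.140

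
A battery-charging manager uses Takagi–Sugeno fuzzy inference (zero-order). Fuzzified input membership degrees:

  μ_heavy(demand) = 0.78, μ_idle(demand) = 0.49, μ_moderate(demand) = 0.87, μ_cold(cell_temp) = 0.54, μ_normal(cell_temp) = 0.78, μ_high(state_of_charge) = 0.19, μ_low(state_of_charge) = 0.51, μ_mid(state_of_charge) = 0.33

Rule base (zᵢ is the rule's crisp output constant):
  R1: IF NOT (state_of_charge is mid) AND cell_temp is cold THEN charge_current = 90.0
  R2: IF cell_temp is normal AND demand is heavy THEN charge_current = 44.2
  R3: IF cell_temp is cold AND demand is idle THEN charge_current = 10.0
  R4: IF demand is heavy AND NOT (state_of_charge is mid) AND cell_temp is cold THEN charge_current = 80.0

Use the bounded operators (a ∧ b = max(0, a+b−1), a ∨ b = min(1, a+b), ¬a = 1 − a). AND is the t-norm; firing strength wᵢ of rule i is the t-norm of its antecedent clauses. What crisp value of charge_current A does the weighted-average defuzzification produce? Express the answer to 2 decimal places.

R1 (z=90.0): ¬mid=1−0.33=0.67, cold=0.54; AND[max(0, a+b−1)] → w = 0.21
R2 (z=44.2): normal=0.78, heavy=0.78; AND[max(0, a+b−1)] → w = 0.56
R3 (z=10.0): cold=0.54, idle=0.49; AND[max(0, a+b−1)] → w = 0.03
R4 (z=80.0): heavy=0.78, ¬mid=1−0.33=0.67, cold=0.54; AND[max(0, a+b−1)] → w = 0.00
Weighted average = (0.21·90.0 + 0.56·44.2 + 0.03·10.0 + 0.00·80.0) / (0.21 + 0.56 + 0.03 + 0.00)
  = 43.9520 / 0.8000 = 54.94

54.94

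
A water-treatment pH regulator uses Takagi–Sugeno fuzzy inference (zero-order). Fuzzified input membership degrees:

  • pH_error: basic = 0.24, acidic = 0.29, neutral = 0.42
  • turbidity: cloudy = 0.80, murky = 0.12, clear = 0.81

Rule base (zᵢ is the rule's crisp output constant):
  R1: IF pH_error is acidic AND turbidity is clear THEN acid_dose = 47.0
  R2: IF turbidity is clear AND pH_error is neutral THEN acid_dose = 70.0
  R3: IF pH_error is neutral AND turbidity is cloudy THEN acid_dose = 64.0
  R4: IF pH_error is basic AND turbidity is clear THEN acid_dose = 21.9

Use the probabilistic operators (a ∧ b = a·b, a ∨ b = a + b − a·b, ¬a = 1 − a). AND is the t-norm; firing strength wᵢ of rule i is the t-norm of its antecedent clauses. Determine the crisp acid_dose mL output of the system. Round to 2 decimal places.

54.83

R1 (z=47.0): acidic=0.29, clear=0.81; AND[a·b] → w = 0.2349
R2 (z=70.0): clear=0.81, neutral=0.42; AND[a·b] → w = 0.3402
R3 (z=64.0): neutral=0.42, cloudy=0.80; AND[a·b] → w = 0.3360
R4 (z=21.9): basic=0.24, clear=0.81; AND[a·b] → w = 0.1944
Weighted average = (0.2349·47.0 + 0.3402·70.0 + 0.3360·64.0 + 0.1944·21.9) / (0.2349 + 0.3402 + 0.3360 + 0.1944)
  = 60.6157 / 1.1055 = 54.83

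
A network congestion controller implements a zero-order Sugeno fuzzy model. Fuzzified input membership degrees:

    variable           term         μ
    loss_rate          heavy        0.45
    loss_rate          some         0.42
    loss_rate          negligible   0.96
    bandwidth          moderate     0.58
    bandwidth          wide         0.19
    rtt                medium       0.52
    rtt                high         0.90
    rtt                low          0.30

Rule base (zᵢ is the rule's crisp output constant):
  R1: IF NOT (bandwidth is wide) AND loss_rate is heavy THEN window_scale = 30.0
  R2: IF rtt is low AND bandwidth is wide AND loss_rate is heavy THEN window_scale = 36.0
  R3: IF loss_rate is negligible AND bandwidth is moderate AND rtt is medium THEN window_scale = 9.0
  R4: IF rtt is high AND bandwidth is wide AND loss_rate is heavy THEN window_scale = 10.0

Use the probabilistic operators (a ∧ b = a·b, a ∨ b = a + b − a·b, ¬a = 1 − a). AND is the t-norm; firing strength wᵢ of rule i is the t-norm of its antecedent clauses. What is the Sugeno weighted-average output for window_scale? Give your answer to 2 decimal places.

R1 (z=30.0): ¬wide=1−0.19=0.81, heavy=0.45; AND[a·b] → w = 0.3645
R2 (z=36.0): low=0.30, wide=0.19, heavy=0.45; AND[a·b] → w = 0.0256
R3 (z=9.0): negligible=0.96, moderate=0.58, medium=0.52; AND[a·b] → w = 0.2895
R4 (z=10.0): high=0.90, wide=0.19, heavy=0.45; AND[a·b] → w = 0.0770
Weighted average = (0.3645·30.0 + 0.0256·36.0 + 0.2895·9.0 + 0.0770·10.0) / (0.3645 + 0.0256 + 0.2895 + 0.0770)
  = 15.2337 / 0.7566 = 20.13

20.13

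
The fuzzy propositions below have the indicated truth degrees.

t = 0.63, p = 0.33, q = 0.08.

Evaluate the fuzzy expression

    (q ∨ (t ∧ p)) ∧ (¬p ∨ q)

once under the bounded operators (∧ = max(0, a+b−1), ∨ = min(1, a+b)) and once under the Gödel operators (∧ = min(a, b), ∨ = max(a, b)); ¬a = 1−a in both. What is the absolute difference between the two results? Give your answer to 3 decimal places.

0.330

Under bounded:
  t ∧ p = max(0, a+b−1) on (0.63, 0.33) = 0.00
  q ∨ (t ∧ p) = min(1, a+b) on (0.08, 0.00) = 0.08
  ¬p = 1 − 0.33 = 0.67
  ¬p ∨ q = min(1, a+b) on (0.67, 0.08) = 0.75
  (q ∨ (t ∧ p)) ∧ (¬p ∨ q) = max(0, a+b−1) on (0.08, 0.75) = 0.00
  → value = 0.0000
Under Gödel:
  t ∧ p = min(a, b) on (0.63, 0.33) = 0.33
  q ∨ (t ∧ p) = max(a, b) on (0.08, 0.33) = 0.33
  ¬p = 1 − 0.33 = 0.67
  ¬p ∨ q = max(a, b) on (0.67, 0.08) = 0.67
  (q ∨ (t ∧ p)) ∧ (¬p ∨ q) = min(a, b) on (0.33, 0.67) = 0.33
  → value = 0.3300
|0.0000 − 0.3300| = 0.330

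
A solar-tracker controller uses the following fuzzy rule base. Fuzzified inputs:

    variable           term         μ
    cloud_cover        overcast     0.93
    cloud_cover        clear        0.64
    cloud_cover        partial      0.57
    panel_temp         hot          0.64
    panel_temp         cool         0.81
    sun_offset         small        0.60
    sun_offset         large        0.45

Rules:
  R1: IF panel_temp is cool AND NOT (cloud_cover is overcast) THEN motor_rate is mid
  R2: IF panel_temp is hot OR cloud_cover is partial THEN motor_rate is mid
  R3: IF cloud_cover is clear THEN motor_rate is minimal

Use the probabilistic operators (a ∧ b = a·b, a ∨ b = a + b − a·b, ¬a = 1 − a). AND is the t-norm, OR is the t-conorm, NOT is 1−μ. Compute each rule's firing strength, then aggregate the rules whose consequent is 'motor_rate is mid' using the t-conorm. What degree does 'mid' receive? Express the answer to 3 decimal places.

R1: cool=0.81, ¬overcast=1−0.93=0.07; AND[a·b] → w = 0.0567
R2: hot=0.64, partial=0.57; OR[a + b − a·b] → w = 0.8452
R3: clear=0.64 → w = 0.6400
Rules with consequent 'mid': {R1, R2} → strengths 0.0567, 0.8452
Aggregate via t-conorm [a + b − a·b]: 0.8540

0.854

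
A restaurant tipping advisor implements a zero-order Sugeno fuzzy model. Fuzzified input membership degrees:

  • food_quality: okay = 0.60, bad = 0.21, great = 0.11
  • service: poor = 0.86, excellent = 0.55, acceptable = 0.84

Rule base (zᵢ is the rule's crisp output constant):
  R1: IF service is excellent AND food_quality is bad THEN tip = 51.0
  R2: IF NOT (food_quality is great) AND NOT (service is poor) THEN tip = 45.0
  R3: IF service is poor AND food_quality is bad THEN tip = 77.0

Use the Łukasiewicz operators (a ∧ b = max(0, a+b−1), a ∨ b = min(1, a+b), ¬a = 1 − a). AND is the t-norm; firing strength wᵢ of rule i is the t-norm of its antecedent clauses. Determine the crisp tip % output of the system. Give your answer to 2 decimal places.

R1 (z=51.0): excellent=0.55, bad=0.21; AND[max(0, a+b−1)] → w = 0.00
R2 (z=45.0): ¬great=1−0.11=0.89, ¬poor=1−0.86=0.14; AND[max(0, a+b−1)] → w = 0.03
R3 (z=77.0): poor=0.86, bad=0.21; AND[max(0, a+b−1)] → w = 0.07
Weighted average = (0.00·51.0 + 0.03·45.0 + 0.07·77.0) / (0.00 + 0.03 + 0.07)
  = 6.7400 / 0.1000 = 67.40

67.40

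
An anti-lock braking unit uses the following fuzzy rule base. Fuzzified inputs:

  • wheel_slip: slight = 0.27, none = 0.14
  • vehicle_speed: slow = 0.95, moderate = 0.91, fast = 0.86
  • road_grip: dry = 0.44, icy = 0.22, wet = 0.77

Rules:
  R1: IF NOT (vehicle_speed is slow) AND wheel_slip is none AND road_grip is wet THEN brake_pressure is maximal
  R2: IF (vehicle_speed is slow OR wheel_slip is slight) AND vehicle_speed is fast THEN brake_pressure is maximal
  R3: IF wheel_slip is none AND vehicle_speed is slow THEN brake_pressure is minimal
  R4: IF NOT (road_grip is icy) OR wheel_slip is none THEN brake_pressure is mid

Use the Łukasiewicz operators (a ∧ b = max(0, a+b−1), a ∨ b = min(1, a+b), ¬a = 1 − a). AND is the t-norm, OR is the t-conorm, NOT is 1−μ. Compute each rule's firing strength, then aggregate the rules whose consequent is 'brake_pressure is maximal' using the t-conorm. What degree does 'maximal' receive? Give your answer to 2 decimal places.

R1: ¬slow=1−0.95=0.05, none=0.14, wet=0.77; AND[max(0, a+b−1)] → w = 0.00
R2: (slow=0.95 OR slight=0.27) = 1.00; AND[max(0, a+b−1)] with fast=0.86 → w = 0.86
R3: none=0.14, slow=0.95; AND[max(0, a+b−1)] → w = 0.09
R4: ¬icy=1−0.22=0.78, none=0.14; OR[min(1, a+b)] → w = 0.92
Rules with consequent 'maximal': {R1, R2} → strengths 0.00, 0.86
Aggregate via t-conorm [min(1, a+b)]: 0.86

0.86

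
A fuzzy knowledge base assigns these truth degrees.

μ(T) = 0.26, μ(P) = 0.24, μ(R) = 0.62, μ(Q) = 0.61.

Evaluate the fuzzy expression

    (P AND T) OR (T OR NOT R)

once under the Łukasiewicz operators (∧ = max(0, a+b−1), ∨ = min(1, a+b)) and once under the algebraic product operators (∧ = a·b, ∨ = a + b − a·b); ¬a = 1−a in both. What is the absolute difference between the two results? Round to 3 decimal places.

0.070

Under Łukasiewicz:
  P AND T = max(0, a+b−1) on (0.24, 0.26) = 0.00
  NOT R = 1 − 0.62 = 0.38
  T OR NOT R = min(1, a+b) on (0.26, 0.38) = 0.64
  (P AND T) OR (T OR NOT R) = min(1, a+b) on (0.00, 0.64) = 0.64
  → value = 0.6400
Under algebraic product:
  P AND T = a·b on (0.2400, 0.2600) = 0.0624
  NOT R = 1 − 0.6200 = 0.3800
  T OR NOT R = a + b − a·b on (0.2600, 0.3800) = 0.5412
  (P AND T) OR (T OR NOT R) = a + b − a·b on (0.0624, 0.5412) = 0.5698
  → value = 0.5698
|0.6400 − 0.5698| = 0.070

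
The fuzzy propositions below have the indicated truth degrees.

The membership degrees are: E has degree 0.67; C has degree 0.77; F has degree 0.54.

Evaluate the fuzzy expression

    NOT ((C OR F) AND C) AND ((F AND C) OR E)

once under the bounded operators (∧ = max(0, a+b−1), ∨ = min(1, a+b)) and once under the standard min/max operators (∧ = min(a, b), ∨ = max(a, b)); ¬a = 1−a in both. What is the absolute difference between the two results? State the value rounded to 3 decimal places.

0.020

Under bounded:
  C OR F = min(1, a+b) on (0.77, 0.54) = 1.00
  (C OR F) AND C = max(0, a+b−1) on (1.00, 0.77) = 0.77
  NOT ((C OR F) AND C) = 1 − 0.77 = 0.23
  F AND C = max(0, a+b−1) on (0.54, 0.77) = 0.31
  (F AND C) OR E = min(1, a+b) on (0.31, 0.67) = 0.98
  NOT ((C OR F) AND C) AND ((F AND C) OR E) = max(0, a+b−1) on (0.23, 0.98) = 0.21
  → value = 0.2100
Under standard min/max:
  C OR F = max(a, b) on (0.77, 0.54) = 0.77
  (C OR F) AND C = min(a, b) on (0.77, 0.77) = 0.77
  NOT ((C OR F) AND C) = 1 − 0.77 = 0.23
  F AND C = min(a, b) on (0.54, 0.77) = 0.54
  (F AND C) OR E = max(a, b) on (0.54, 0.67) = 0.67
  NOT ((C OR F) AND C) AND ((F AND C) OR E) = min(a, b) on (0.23, 0.67) = 0.23
  → value = 0.2300
|0.2100 − 0.2300| = 0.020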